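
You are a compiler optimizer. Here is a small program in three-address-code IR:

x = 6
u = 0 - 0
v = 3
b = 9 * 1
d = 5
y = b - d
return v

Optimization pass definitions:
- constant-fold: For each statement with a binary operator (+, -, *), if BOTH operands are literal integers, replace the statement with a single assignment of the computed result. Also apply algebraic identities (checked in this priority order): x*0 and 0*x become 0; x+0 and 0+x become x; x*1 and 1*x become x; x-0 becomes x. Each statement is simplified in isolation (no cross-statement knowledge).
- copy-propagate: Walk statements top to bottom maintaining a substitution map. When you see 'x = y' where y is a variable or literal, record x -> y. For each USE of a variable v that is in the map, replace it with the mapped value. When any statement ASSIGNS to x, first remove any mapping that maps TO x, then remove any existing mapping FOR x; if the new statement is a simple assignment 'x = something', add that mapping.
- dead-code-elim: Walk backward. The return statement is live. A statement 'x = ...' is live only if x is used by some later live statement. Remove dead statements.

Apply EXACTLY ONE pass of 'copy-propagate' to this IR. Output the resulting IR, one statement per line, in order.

Answer: x = 6
u = 0 - 0
v = 3
b = 9 * 1
d = 5
y = b - 5
return 3

Derivation:
Applying copy-propagate statement-by-statement:
  [1] x = 6  (unchanged)
  [2] u = 0 - 0  (unchanged)
  [3] v = 3  (unchanged)
  [4] b = 9 * 1  (unchanged)
  [5] d = 5  (unchanged)
  [6] y = b - d  -> y = b - 5
  [7] return v  -> return 3
Result (7 stmts):
  x = 6
  u = 0 - 0
  v = 3
  b = 9 * 1
  d = 5
  y = b - 5
  return 3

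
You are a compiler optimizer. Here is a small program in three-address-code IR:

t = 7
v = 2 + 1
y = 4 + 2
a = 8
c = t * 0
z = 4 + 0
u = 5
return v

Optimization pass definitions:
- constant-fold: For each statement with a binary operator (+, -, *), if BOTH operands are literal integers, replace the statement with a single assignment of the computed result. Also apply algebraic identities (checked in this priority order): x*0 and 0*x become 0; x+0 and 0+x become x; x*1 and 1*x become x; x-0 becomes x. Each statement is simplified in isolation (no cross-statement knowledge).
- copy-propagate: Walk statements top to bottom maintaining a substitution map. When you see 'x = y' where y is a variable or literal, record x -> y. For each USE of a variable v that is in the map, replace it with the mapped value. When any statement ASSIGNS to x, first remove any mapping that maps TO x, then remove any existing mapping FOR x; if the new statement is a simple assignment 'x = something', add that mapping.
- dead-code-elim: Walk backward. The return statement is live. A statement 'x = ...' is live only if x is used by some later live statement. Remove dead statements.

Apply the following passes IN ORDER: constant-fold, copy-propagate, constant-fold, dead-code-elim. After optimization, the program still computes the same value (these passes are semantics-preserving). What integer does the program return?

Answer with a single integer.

Answer: 3

Derivation:
Initial IR:
  t = 7
  v = 2 + 1
  y = 4 + 2
  a = 8
  c = t * 0
  z = 4 + 0
  u = 5
  return v
After constant-fold (8 stmts):
  t = 7
  v = 3
  y = 6
  a = 8
  c = 0
  z = 4
  u = 5
  return v
After copy-propagate (8 stmts):
  t = 7
  v = 3
  y = 6
  a = 8
  c = 0
  z = 4
  u = 5
  return 3
After constant-fold (8 stmts):
  t = 7
  v = 3
  y = 6
  a = 8
  c = 0
  z = 4
  u = 5
  return 3
After dead-code-elim (1 stmts):
  return 3
Evaluate:
  t = 7  =>  t = 7
  v = 2 + 1  =>  v = 3
  y = 4 + 2  =>  y = 6
  a = 8  =>  a = 8
  c = t * 0  =>  c = 0
  z = 4 + 0  =>  z = 4
  u = 5  =>  u = 5
  return v = 3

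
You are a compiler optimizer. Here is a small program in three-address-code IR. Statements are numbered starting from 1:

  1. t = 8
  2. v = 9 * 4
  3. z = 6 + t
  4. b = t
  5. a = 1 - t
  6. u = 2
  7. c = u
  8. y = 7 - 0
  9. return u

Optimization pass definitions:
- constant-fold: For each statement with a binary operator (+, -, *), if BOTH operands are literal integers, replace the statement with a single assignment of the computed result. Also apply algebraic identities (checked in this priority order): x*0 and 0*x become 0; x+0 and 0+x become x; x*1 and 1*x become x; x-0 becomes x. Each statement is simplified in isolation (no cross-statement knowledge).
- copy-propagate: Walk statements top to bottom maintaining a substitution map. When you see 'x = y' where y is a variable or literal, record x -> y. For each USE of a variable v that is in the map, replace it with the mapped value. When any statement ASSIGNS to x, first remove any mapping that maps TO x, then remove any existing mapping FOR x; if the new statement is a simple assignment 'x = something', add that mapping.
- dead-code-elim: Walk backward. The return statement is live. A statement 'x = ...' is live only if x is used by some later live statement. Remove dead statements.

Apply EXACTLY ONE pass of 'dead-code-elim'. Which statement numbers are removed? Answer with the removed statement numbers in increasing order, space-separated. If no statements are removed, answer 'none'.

Answer: 1 2 3 4 5 7 8

Derivation:
Backward liveness scan:
Stmt 1 't = 8': DEAD (t not in live set [])
Stmt 2 'v = 9 * 4': DEAD (v not in live set [])
Stmt 3 'z = 6 + t': DEAD (z not in live set [])
Stmt 4 'b = t': DEAD (b not in live set [])
Stmt 5 'a = 1 - t': DEAD (a not in live set [])
Stmt 6 'u = 2': KEEP (u is live); live-in = []
Stmt 7 'c = u': DEAD (c not in live set ['u'])
Stmt 8 'y = 7 - 0': DEAD (y not in live set ['u'])
Stmt 9 'return u': KEEP (return); live-in = ['u']
Removed statement numbers: [1, 2, 3, 4, 5, 7, 8]
Surviving IR:
  u = 2
  return u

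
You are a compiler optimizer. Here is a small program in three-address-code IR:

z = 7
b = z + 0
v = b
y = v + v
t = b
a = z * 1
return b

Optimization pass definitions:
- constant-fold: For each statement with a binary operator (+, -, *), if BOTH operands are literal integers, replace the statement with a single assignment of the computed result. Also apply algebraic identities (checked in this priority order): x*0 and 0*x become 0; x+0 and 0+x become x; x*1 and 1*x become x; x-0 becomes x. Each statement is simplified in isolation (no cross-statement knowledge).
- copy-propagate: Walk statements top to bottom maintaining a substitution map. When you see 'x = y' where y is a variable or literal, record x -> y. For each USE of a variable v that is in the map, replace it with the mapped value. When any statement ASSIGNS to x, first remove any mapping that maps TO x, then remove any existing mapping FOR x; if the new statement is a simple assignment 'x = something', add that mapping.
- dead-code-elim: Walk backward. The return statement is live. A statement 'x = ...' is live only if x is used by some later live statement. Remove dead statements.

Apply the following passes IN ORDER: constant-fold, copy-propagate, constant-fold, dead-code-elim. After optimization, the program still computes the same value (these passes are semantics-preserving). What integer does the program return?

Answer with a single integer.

Initial IR:
  z = 7
  b = z + 0
  v = b
  y = v + v
  t = b
  a = z * 1
  return b
After constant-fold (7 stmts):
  z = 7
  b = z
  v = b
  y = v + v
  t = b
  a = z
  return b
After copy-propagate (7 stmts):
  z = 7
  b = 7
  v = 7
  y = 7 + 7
  t = 7
  a = 7
  return 7
After constant-fold (7 stmts):
  z = 7
  b = 7
  v = 7
  y = 14
  t = 7
  a = 7
  return 7
After dead-code-elim (1 stmts):
  return 7
Evaluate:
  z = 7  =>  z = 7
  b = z + 0  =>  b = 7
  v = b  =>  v = 7
  y = v + v  =>  y = 14
  t = b  =>  t = 7
  a = z * 1  =>  a = 7
  return b = 7

Answer: 7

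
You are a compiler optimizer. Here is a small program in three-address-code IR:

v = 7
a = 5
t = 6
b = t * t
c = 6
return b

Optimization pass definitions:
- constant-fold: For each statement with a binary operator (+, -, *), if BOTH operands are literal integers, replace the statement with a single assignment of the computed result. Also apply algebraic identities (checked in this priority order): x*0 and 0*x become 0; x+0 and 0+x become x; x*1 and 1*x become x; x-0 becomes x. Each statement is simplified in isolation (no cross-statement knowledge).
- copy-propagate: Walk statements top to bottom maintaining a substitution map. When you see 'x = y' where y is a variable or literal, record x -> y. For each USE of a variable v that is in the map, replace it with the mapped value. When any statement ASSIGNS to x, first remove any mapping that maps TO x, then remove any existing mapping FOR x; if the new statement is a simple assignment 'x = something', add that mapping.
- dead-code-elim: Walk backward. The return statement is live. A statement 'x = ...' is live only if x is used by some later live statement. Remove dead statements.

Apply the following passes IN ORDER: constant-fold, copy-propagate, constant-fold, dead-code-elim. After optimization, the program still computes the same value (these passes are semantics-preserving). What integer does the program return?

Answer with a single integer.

Answer: 36

Derivation:
Initial IR:
  v = 7
  a = 5
  t = 6
  b = t * t
  c = 6
  return b
After constant-fold (6 stmts):
  v = 7
  a = 5
  t = 6
  b = t * t
  c = 6
  return b
After copy-propagate (6 stmts):
  v = 7
  a = 5
  t = 6
  b = 6 * 6
  c = 6
  return b
After constant-fold (6 stmts):
  v = 7
  a = 5
  t = 6
  b = 36
  c = 6
  return b
After dead-code-elim (2 stmts):
  b = 36
  return b
Evaluate:
  v = 7  =>  v = 7
  a = 5  =>  a = 5
  t = 6  =>  t = 6
  b = t * t  =>  b = 36
  c = 6  =>  c = 6
  return b = 36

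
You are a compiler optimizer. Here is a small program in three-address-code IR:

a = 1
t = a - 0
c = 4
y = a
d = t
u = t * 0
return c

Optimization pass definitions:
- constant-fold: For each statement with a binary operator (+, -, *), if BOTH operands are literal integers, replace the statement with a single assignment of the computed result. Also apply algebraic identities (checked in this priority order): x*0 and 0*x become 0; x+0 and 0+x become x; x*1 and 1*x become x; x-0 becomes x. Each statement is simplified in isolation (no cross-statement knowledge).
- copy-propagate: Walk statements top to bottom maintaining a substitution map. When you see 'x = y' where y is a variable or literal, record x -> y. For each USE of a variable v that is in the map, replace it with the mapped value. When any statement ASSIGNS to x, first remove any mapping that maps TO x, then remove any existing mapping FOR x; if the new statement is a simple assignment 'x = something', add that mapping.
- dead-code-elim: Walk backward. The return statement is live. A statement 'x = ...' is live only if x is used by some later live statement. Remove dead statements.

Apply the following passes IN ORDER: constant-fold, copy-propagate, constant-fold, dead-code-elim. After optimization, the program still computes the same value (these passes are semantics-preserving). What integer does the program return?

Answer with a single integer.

Answer: 4

Derivation:
Initial IR:
  a = 1
  t = a - 0
  c = 4
  y = a
  d = t
  u = t * 0
  return c
After constant-fold (7 stmts):
  a = 1
  t = a
  c = 4
  y = a
  d = t
  u = 0
  return c
After copy-propagate (7 stmts):
  a = 1
  t = 1
  c = 4
  y = 1
  d = 1
  u = 0
  return 4
After constant-fold (7 stmts):
  a = 1
  t = 1
  c = 4
  y = 1
  d = 1
  u = 0
  return 4
After dead-code-elim (1 stmts):
  return 4
Evaluate:
  a = 1  =>  a = 1
  t = a - 0  =>  t = 1
  c = 4  =>  c = 4
  y = a  =>  y = 1
  d = t  =>  d = 1
  u = t * 0  =>  u = 0
  return c = 4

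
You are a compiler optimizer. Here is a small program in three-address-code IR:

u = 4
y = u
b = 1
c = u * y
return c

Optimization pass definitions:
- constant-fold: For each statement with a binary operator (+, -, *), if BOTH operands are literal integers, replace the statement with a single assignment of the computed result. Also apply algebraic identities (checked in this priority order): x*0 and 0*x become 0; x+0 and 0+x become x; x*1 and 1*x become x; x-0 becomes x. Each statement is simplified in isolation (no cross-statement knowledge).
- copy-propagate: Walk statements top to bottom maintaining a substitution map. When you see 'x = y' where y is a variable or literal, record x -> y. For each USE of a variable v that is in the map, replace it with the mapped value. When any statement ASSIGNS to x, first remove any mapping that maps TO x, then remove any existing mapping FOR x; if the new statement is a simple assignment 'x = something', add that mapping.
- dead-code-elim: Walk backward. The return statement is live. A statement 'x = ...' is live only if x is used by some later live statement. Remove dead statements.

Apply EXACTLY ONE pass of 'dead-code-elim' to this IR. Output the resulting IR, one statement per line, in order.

Applying dead-code-elim statement-by-statement:
  [5] return c  -> KEEP (return); live=['c']
  [4] c = u * y  -> KEEP; live=['u', 'y']
  [3] b = 1  -> DEAD (b not live)
  [2] y = u  -> KEEP; live=['u']
  [1] u = 4  -> KEEP; live=[]
Result (4 stmts):
  u = 4
  y = u
  c = u * y
  return c

Answer: u = 4
y = u
c = u * y
return c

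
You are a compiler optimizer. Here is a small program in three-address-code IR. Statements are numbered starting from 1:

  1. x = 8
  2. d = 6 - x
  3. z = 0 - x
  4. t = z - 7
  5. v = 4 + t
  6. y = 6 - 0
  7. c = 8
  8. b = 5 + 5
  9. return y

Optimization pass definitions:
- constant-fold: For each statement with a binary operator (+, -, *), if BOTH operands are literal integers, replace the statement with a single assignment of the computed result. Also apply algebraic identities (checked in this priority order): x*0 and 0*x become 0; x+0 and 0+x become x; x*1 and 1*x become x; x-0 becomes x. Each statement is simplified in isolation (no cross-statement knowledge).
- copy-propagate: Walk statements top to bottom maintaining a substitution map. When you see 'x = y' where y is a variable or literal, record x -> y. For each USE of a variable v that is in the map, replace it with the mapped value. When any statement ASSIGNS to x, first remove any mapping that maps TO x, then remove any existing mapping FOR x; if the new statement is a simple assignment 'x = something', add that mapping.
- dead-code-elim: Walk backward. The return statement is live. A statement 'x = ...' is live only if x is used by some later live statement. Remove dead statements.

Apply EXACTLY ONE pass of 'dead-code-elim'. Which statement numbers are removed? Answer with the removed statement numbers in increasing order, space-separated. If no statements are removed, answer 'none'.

Answer: 1 2 3 4 5 7 8

Derivation:
Backward liveness scan:
Stmt 1 'x = 8': DEAD (x not in live set [])
Stmt 2 'd = 6 - x': DEAD (d not in live set [])
Stmt 3 'z = 0 - x': DEAD (z not in live set [])
Stmt 4 't = z - 7': DEAD (t not in live set [])
Stmt 5 'v = 4 + t': DEAD (v not in live set [])
Stmt 6 'y = 6 - 0': KEEP (y is live); live-in = []
Stmt 7 'c = 8': DEAD (c not in live set ['y'])
Stmt 8 'b = 5 + 5': DEAD (b not in live set ['y'])
Stmt 9 'return y': KEEP (return); live-in = ['y']
Removed statement numbers: [1, 2, 3, 4, 5, 7, 8]
Surviving IR:
  y = 6 - 0
  return y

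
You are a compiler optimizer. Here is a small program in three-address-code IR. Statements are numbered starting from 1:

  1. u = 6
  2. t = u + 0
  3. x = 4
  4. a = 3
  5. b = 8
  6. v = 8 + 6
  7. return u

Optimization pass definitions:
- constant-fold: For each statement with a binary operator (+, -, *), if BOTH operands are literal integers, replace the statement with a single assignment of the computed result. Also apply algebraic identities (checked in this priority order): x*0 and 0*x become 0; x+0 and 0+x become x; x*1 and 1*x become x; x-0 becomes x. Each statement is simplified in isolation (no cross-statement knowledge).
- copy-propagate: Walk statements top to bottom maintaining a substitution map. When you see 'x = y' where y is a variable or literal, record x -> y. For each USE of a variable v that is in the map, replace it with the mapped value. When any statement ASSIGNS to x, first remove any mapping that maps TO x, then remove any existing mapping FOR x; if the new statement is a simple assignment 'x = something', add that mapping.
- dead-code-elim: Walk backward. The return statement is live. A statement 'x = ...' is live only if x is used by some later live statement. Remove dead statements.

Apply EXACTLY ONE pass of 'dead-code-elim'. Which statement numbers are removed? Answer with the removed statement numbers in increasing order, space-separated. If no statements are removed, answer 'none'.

Answer: 2 3 4 5 6

Derivation:
Backward liveness scan:
Stmt 1 'u = 6': KEEP (u is live); live-in = []
Stmt 2 't = u + 0': DEAD (t not in live set ['u'])
Stmt 3 'x = 4': DEAD (x not in live set ['u'])
Stmt 4 'a = 3': DEAD (a not in live set ['u'])
Stmt 5 'b = 8': DEAD (b not in live set ['u'])
Stmt 6 'v = 8 + 6': DEAD (v not in live set ['u'])
Stmt 7 'return u': KEEP (return); live-in = ['u']
Removed statement numbers: [2, 3, 4, 5, 6]
Surviving IR:
  u = 6
  return u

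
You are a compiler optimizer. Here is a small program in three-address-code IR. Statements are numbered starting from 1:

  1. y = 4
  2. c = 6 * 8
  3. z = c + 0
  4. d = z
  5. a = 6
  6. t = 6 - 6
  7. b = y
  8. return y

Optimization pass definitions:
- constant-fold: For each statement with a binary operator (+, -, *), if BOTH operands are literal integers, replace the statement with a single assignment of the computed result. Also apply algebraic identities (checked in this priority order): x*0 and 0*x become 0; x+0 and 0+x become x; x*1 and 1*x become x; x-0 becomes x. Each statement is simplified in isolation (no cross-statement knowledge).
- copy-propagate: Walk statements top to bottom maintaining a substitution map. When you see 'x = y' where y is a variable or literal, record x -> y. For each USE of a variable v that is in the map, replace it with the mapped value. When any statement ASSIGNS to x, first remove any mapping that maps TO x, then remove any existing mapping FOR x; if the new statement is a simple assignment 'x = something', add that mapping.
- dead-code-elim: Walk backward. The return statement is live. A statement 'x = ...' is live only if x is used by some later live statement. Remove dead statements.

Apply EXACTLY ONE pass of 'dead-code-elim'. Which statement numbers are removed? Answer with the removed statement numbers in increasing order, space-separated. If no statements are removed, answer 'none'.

Backward liveness scan:
Stmt 1 'y = 4': KEEP (y is live); live-in = []
Stmt 2 'c = 6 * 8': DEAD (c not in live set ['y'])
Stmt 3 'z = c + 0': DEAD (z not in live set ['y'])
Stmt 4 'd = z': DEAD (d not in live set ['y'])
Stmt 5 'a = 6': DEAD (a not in live set ['y'])
Stmt 6 't = 6 - 6': DEAD (t not in live set ['y'])
Stmt 7 'b = y': DEAD (b not in live set ['y'])
Stmt 8 'return y': KEEP (return); live-in = ['y']
Removed statement numbers: [2, 3, 4, 5, 6, 7]
Surviving IR:
  y = 4
  return y

Answer: 2 3 4 5 6 7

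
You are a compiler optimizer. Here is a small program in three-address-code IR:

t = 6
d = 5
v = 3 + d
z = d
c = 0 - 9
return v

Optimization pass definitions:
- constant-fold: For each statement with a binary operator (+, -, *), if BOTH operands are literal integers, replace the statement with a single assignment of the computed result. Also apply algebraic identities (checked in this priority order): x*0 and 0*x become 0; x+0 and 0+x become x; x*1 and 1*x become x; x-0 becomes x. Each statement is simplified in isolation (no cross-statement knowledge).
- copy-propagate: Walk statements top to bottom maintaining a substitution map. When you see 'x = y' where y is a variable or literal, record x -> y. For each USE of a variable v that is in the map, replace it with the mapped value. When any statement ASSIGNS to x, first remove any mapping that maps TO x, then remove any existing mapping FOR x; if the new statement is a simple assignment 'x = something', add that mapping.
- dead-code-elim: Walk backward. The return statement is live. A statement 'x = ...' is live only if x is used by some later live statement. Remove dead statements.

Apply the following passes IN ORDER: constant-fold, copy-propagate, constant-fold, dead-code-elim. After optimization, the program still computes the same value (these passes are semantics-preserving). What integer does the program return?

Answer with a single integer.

Initial IR:
  t = 6
  d = 5
  v = 3 + d
  z = d
  c = 0 - 9
  return v
After constant-fold (6 stmts):
  t = 6
  d = 5
  v = 3 + d
  z = d
  c = -9
  return v
After copy-propagate (6 stmts):
  t = 6
  d = 5
  v = 3 + 5
  z = 5
  c = -9
  return v
After constant-fold (6 stmts):
  t = 6
  d = 5
  v = 8
  z = 5
  c = -9
  return v
After dead-code-elim (2 stmts):
  v = 8
  return v
Evaluate:
  t = 6  =>  t = 6
  d = 5  =>  d = 5
  v = 3 + d  =>  v = 8
  z = d  =>  z = 5
  c = 0 - 9  =>  c = -9
  return v = 8

Answer: 8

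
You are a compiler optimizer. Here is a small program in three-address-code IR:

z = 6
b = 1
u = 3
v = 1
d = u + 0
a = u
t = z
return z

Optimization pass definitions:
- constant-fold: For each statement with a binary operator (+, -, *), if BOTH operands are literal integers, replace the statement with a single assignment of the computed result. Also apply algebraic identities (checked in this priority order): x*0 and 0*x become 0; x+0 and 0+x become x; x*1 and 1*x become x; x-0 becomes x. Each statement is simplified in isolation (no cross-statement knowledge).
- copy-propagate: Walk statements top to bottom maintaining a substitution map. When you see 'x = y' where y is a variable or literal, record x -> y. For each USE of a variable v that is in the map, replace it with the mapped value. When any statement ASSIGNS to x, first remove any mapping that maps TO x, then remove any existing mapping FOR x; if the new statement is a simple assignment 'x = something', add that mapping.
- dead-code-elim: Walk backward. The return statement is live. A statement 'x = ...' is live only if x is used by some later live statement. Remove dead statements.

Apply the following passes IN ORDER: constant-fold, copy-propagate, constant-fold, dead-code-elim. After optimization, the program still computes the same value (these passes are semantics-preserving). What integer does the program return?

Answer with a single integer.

Initial IR:
  z = 6
  b = 1
  u = 3
  v = 1
  d = u + 0
  a = u
  t = z
  return z
After constant-fold (8 stmts):
  z = 6
  b = 1
  u = 3
  v = 1
  d = u
  a = u
  t = z
  return z
After copy-propagate (8 stmts):
  z = 6
  b = 1
  u = 3
  v = 1
  d = 3
  a = 3
  t = 6
  return 6
After constant-fold (8 stmts):
  z = 6
  b = 1
  u = 3
  v = 1
  d = 3
  a = 3
  t = 6
  return 6
After dead-code-elim (1 stmts):
  return 6
Evaluate:
  z = 6  =>  z = 6
  b = 1  =>  b = 1
  u = 3  =>  u = 3
  v = 1  =>  v = 1
  d = u + 0  =>  d = 3
  a = u  =>  a = 3
  t = z  =>  t = 6
  return z = 6

Answer: 6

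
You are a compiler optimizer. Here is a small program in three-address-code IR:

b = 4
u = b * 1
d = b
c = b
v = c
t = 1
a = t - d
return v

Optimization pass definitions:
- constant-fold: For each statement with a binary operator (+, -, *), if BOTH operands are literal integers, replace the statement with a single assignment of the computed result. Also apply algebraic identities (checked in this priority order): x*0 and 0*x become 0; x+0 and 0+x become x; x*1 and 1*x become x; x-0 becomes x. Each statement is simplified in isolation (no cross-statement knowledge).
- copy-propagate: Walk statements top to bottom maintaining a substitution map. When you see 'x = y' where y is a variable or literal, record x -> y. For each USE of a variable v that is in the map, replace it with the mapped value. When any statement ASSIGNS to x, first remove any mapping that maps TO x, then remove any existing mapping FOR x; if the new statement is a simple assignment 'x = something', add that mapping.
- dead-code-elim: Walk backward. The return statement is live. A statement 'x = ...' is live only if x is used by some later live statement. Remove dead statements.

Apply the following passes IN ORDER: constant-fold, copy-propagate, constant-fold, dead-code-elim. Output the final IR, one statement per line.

Initial IR:
  b = 4
  u = b * 1
  d = b
  c = b
  v = c
  t = 1
  a = t - d
  return v
After constant-fold (8 stmts):
  b = 4
  u = b
  d = b
  c = b
  v = c
  t = 1
  a = t - d
  return v
After copy-propagate (8 stmts):
  b = 4
  u = 4
  d = 4
  c = 4
  v = 4
  t = 1
  a = 1 - 4
  return 4
After constant-fold (8 stmts):
  b = 4
  u = 4
  d = 4
  c = 4
  v = 4
  t = 1
  a = -3
  return 4
After dead-code-elim (1 stmts):
  return 4

Answer: return 4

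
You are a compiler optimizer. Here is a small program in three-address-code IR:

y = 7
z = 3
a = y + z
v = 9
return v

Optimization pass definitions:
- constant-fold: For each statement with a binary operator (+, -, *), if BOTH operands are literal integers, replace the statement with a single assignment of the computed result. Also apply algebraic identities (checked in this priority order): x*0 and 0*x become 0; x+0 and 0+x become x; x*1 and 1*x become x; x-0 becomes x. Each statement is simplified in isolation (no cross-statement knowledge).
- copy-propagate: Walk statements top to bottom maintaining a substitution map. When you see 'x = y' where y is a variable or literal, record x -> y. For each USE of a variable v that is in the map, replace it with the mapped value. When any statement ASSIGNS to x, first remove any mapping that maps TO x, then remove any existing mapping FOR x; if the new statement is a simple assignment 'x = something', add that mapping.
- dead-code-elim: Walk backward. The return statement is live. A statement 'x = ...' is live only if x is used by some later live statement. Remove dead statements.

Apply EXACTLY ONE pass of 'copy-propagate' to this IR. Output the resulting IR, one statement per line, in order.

Answer: y = 7
z = 3
a = 7 + 3
v = 9
return 9

Derivation:
Applying copy-propagate statement-by-statement:
  [1] y = 7  (unchanged)
  [2] z = 3  (unchanged)
  [3] a = y + z  -> a = 7 + 3
  [4] v = 9  (unchanged)
  [5] return v  -> return 9
Result (5 stmts):
  y = 7
  z = 3
  a = 7 + 3
  v = 9
  return 9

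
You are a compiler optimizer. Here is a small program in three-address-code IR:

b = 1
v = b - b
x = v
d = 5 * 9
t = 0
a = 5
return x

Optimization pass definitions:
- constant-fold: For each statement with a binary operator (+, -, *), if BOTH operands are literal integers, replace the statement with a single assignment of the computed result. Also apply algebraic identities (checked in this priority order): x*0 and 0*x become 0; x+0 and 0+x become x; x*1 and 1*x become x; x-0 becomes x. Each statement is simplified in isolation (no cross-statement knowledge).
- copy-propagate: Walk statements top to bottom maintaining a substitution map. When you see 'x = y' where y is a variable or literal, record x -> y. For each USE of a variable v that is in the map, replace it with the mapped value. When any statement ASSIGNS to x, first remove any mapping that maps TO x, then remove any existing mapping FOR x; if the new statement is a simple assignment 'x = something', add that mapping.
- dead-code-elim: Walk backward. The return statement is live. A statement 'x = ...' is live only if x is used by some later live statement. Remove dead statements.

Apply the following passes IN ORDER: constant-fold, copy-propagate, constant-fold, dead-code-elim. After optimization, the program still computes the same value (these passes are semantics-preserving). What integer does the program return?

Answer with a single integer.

Answer: 0

Derivation:
Initial IR:
  b = 1
  v = b - b
  x = v
  d = 5 * 9
  t = 0
  a = 5
  return x
After constant-fold (7 stmts):
  b = 1
  v = b - b
  x = v
  d = 45
  t = 0
  a = 5
  return x
After copy-propagate (7 stmts):
  b = 1
  v = 1 - 1
  x = v
  d = 45
  t = 0
  a = 5
  return v
After constant-fold (7 stmts):
  b = 1
  v = 0
  x = v
  d = 45
  t = 0
  a = 5
  return v
After dead-code-elim (2 stmts):
  v = 0
  return v
Evaluate:
  b = 1  =>  b = 1
  v = b - b  =>  v = 0
  x = v  =>  x = 0
  d = 5 * 9  =>  d = 45
  t = 0  =>  t = 0
  a = 5  =>  a = 5
  return x = 0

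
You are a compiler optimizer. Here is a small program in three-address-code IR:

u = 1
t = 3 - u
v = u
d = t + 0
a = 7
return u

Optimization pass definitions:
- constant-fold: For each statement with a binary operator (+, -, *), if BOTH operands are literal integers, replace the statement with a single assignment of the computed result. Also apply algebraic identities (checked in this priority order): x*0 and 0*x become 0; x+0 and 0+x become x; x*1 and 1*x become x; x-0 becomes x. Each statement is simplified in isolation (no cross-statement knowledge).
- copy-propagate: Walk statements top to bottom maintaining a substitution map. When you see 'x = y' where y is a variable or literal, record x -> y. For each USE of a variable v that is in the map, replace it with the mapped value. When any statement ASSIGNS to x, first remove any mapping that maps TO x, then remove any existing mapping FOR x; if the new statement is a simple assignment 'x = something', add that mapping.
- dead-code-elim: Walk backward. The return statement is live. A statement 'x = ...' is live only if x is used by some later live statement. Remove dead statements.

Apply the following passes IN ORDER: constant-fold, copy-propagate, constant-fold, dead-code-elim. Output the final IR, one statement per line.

Initial IR:
  u = 1
  t = 3 - u
  v = u
  d = t + 0
  a = 7
  return u
After constant-fold (6 stmts):
  u = 1
  t = 3 - u
  v = u
  d = t
  a = 7
  return u
After copy-propagate (6 stmts):
  u = 1
  t = 3 - 1
  v = 1
  d = t
  a = 7
  return 1
After constant-fold (6 stmts):
  u = 1
  t = 2
  v = 1
  d = t
  a = 7
  return 1
After dead-code-elim (1 stmts):
  return 1

Answer: return 1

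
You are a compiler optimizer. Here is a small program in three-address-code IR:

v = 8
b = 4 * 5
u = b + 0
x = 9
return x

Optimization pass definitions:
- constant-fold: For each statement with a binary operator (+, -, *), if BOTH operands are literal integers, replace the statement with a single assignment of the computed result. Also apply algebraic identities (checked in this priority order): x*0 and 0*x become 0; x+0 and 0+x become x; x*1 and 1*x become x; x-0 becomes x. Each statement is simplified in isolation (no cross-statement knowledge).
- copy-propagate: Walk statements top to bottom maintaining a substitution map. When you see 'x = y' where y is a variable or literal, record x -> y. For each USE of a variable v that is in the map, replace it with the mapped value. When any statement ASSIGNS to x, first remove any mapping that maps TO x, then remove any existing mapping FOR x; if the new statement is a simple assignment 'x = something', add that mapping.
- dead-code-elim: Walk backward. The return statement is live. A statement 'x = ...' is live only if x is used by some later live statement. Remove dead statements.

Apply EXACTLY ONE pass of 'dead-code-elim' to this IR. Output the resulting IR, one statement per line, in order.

Applying dead-code-elim statement-by-statement:
  [5] return x  -> KEEP (return); live=['x']
  [4] x = 9  -> KEEP; live=[]
  [3] u = b + 0  -> DEAD (u not live)
  [2] b = 4 * 5  -> DEAD (b not live)
  [1] v = 8  -> DEAD (v not live)
Result (2 stmts):
  x = 9
  return x

Answer: x = 9
return x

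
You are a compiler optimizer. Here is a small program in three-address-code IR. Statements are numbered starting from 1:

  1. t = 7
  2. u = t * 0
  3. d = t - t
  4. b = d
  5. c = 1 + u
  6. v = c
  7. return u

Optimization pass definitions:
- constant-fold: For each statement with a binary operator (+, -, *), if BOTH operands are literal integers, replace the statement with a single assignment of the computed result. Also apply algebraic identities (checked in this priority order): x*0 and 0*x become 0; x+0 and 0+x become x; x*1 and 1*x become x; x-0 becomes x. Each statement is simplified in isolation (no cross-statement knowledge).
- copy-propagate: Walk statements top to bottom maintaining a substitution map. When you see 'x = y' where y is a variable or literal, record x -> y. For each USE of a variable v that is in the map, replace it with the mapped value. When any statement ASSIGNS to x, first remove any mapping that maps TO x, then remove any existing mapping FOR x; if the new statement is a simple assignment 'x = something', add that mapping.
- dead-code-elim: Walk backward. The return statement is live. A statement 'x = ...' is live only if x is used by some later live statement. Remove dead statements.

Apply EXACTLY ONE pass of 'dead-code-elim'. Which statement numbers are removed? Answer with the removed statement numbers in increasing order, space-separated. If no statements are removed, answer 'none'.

Backward liveness scan:
Stmt 1 't = 7': KEEP (t is live); live-in = []
Stmt 2 'u = t * 0': KEEP (u is live); live-in = ['t']
Stmt 3 'd = t - t': DEAD (d not in live set ['u'])
Stmt 4 'b = d': DEAD (b not in live set ['u'])
Stmt 5 'c = 1 + u': DEAD (c not in live set ['u'])
Stmt 6 'v = c': DEAD (v not in live set ['u'])
Stmt 7 'return u': KEEP (return); live-in = ['u']
Removed statement numbers: [3, 4, 5, 6]
Surviving IR:
  t = 7
  u = t * 0
  return u

Answer: 3 4 5 6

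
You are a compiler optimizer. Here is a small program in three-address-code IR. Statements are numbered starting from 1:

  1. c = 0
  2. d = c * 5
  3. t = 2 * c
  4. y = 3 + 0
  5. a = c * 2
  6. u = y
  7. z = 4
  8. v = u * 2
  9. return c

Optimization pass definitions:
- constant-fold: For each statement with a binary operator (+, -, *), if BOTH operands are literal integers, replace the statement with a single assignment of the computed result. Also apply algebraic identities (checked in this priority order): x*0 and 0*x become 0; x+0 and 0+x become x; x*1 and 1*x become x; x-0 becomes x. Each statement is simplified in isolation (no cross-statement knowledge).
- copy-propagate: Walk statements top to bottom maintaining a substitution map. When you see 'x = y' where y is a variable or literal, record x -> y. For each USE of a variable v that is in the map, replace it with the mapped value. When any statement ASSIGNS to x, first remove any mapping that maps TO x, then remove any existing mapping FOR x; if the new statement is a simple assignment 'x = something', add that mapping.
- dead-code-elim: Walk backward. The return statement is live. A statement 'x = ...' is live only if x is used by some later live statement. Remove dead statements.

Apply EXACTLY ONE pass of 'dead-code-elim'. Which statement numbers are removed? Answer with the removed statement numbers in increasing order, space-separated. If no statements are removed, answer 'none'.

Answer: 2 3 4 5 6 7 8

Derivation:
Backward liveness scan:
Stmt 1 'c = 0': KEEP (c is live); live-in = []
Stmt 2 'd = c * 5': DEAD (d not in live set ['c'])
Stmt 3 't = 2 * c': DEAD (t not in live set ['c'])
Stmt 4 'y = 3 + 0': DEAD (y not in live set ['c'])
Stmt 5 'a = c * 2': DEAD (a not in live set ['c'])
Stmt 6 'u = y': DEAD (u not in live set ['c'])
Stmt 7 'z = 4': DEAD (z not in live set ['c'])
Stmt 8 'v = u * 2': DEAD (v not in live set ['c'])
Stmt 9 'return c': KEEP (return); live-in = ['c']
Removed statement numbers: [2, 3, 4, 5, 6, 7, 8]
Surviving IR:
  c = 0
  return c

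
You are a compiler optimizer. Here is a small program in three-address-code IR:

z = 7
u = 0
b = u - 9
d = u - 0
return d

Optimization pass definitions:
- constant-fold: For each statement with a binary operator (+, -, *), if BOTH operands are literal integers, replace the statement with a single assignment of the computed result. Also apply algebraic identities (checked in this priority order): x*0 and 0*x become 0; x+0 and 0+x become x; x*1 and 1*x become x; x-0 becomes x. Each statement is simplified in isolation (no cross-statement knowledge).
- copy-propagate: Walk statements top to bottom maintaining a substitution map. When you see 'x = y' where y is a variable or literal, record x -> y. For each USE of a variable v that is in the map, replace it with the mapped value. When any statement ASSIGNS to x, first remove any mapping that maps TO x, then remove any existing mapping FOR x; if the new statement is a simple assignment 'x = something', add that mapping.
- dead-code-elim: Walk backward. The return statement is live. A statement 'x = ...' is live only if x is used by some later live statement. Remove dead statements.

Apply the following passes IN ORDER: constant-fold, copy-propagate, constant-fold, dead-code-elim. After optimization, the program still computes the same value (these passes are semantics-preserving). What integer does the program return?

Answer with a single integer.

Initial IR:
  z = 7
  u = 0
  b = u - 9
  d = u - 0
  return d
After constant-fold (5 stmts):
  z = 7
  u = 0
  b = u - 9
  d = u
  return d
After copy-propagate (5 stmts):
  z = 7
  u = 0
  b = 0 - 9
  d = 0
  return 0
After constant-fold (5 stmts):
  z = 7
  u = 0
  b = -9
  d = 0
  return 0
After dead-code-elim (1 stmts):
  return 0
Evaluate:
  z = 7  =>  z = 7
  u = 0  =>  u = 0
  b = u - 9  =>  b = -9
  d = u - 0  =>  d = 0
  return d = 0

Answer: 0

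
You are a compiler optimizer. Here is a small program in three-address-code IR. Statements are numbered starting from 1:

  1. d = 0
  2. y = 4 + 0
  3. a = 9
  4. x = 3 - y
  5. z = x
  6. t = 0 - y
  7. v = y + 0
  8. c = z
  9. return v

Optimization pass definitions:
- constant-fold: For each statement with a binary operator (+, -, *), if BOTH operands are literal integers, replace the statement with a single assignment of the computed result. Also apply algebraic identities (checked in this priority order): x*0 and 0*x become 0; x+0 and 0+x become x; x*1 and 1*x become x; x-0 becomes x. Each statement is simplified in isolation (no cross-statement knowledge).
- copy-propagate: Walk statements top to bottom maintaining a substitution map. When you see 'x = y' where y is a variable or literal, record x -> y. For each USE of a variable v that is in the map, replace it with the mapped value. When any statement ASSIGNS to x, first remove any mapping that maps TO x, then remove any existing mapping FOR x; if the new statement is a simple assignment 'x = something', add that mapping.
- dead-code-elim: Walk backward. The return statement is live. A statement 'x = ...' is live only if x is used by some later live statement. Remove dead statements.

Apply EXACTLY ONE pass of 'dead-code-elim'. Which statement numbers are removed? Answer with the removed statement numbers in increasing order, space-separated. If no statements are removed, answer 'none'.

Backward liveness scan:
Stmt 1 'd = 0': DEAD (d not in live set [])
Stmt 2 'y = 4 + 0': KEEP (y is live); live-in = []
Stmt 3 'a = 9': DEAD (a not in live set ['y'])
Stmt 4 'x = 3 - y': DEAD (x not in live set ['y'])
Stmt 5 'z = x': DEAD (z not in live set ['y'])
Stmt 6 't = 0 - y': DEAD (t not in live set ['y'])
Stmt 7 'v = y + 0': KEEP (v is live); live-in = ['y']
Stmt 8 'c = z': DEAD (c not in live set ['v'])
Stmt 9 'return v': KEEP (return); live-in = ['v']
Removed statement numbers: [1, 3, 4, 5, 6, 8]
Surviving IR:
  y = 4 + 0
  v = y + 0
  return v

Answer: 1 3 4 5 6 8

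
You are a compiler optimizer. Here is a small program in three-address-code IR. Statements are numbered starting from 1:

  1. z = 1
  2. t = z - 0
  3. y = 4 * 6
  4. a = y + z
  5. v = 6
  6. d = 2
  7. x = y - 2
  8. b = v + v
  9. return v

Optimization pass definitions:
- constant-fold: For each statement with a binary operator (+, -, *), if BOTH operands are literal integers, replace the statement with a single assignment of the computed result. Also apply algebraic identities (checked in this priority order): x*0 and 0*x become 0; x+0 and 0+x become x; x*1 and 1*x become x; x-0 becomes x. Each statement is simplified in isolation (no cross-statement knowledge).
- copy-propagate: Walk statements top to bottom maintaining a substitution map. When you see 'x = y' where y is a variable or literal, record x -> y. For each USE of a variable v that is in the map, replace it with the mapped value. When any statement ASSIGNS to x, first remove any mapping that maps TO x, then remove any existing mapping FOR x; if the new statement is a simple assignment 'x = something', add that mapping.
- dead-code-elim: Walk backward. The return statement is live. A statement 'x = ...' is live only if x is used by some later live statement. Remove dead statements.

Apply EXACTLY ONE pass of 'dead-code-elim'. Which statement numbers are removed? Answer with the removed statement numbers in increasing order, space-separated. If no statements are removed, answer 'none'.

Answer: 1 2 3 4 6 7 8

Derivation:
Backward liveness scan:
Stmt 1 'z = 1': DEAD (z not in live set [])
Stmt 2 't = z - 0': DEAD (t not in live set [])
Stmt 3 'y = 4 * 6': DEAD (y not in live set [])
Stmt 4 'a = y + z': DEAD (a not in live set [])
Stmt 5 'v = 6': KEEP (v is live); live-in = []
Stmt 6 'd = 2': DEAD (d not in live set ['v'])
Stmt 7 'x = y - 2': DEAD (x not in live set ['v'])
Stmt 8 'b = v + v': DEAD (b not in live set ['v'])
Stmt 9 'return v': KEEP (return); live-in = ['v']
Removed statement numbers: [1, 2, 3, 4, 6, 7, 8]
Surviving IR:
  v = 6
  return v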